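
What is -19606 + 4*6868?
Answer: 7866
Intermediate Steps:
-19606 + 4*6868 = -19606 + 27472 = 7866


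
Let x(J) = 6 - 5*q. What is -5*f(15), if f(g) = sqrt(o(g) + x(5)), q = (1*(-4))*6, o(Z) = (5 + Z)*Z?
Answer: -5*sqrt(426) ≈ -103.20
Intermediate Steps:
o(Z) = Z*(5 + Z)
q = -24 (q = -4*6 = -24)
x(J) = 126 (x(J) = 6 - 5*(-24) = 6 + 120 = 126)
f(g) = sqrt(126 + g*(5 + g)) (f(g) = sqrt(g*(5 + g) + 126) = sqrt(126 + g*(5 + g)))
-5*f(15) = -5*sqrt(126 + 15*(5 + 15)) = -5*sqrt(126 + 15*20) = -5*sqrt(126 + 300) = -5*sqrt(426)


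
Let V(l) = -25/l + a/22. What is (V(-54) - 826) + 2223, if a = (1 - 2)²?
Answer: 415060/297 ≈ 1397.5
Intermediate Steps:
a = 1 (a = (-1)² = 1)
V(l) = 1/22 - 25/l (V(l) = -25/l + 1/22 = 1/22 - 25/l)
(V(-54) - 826) + 2223 = ((1/22)*(-550 - 54)/(-54) - 826) + 2223 = ((1/22)*(-1/54)*(-604) - 826) + 2223 = (151/297 - 826) + 2223 = -245171/297 + 2223 = 415060/297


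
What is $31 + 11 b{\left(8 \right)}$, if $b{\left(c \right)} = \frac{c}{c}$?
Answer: $42$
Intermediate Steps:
$b{\left(c \right)} = 1$
$31 + 11 b{\left(8 \right)} = 31 + 11 \cdot 1 = 31 + 11 = 42$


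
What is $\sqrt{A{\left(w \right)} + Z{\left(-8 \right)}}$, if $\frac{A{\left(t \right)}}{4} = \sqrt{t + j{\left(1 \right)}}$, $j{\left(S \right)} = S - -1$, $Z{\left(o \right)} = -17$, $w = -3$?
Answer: $\sqrt{-17 + 4 i} \approx 0.48179 + 4.1512 i$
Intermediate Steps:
$j{\left(S \right)} = 1 + S$ ($j{\left(S \right)} = S + 1 = 1 + S$)
$A{\left(t \right)} = 4 \sqrt{2 + t}$ ($A{\left(t \right)} = 4 \sqrt{t + \left(1 + 1\right)} = 4 \sqrt{t + 2} = 4 \sqrt{2 + t}$)
$\sqrt{A{\left(w \right)} + Z{\left(-8 \right)}} = \sqrt{4 \sqrt{2 - 3} - 17} = \sqrt{4 \sqrt{-1} - 17} = \sqrt{4 i - 17} = \sqrt{-17 + 4 i}$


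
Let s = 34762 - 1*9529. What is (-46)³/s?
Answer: -97336/25233 ≈ -3.8575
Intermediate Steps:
s = 25233 (s = 34762 - 9529 = 25233)
(-46)³/s = (-46)³/25233 = -97336*1/25233 = -97336/25233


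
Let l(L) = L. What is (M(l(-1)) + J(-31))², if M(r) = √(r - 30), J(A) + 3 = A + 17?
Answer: (17 - I*√31)² ≈ 258.0 - 189.3*I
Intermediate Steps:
J(A) = 14 + A (J(A) = -3 + (A + 17) = -3 + (17 + A) = 14 + A)
M(r) = √(-30 + r)
(M(l(-1)) + J(-31))² = (√(-30 - 1) + (14 - 31))² = (√(-31) - 17)² = (I*√31 - 17)² = (-17 + I*√31)²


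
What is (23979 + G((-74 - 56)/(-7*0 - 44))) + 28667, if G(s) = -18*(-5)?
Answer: 52736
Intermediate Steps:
G(s) = 90 (G(s) = -1*(-90) = 90)
(23979 + G((-74 - 56)/(-7*0 - 44))) + 28667 = (23979 + 90) + 28667 = 24069 + 28667 = 52736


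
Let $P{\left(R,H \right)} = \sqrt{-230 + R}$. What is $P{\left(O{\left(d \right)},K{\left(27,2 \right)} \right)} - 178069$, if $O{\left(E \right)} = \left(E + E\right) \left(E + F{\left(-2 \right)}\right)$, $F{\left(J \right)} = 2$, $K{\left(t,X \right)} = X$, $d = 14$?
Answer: $-178069 + \sqrt{218} \approx -1.7805 \cdot 10^{5}$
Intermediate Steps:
$O{\left(E \right)} = 2 E \left(2 + E\right)$ ($O{\left(E \right)} = \left(E + E\right) \left(E + 2\right) = 2 E \left(2 + E\right)$)
$P{\left(O{\left(d \right)},K{\left(27,2 \right)} \right)} - 178069 = \sqrt{-230 + 2 \cdot 14 \left(2 + 14\right)} - 178069 = \sqrt{-230 + 2 \cdot 14 \cdot 16} - 178069 = \sqrt{-230 + 448} - 178069 = \sqrt{218} - 178069 = -178069 + \sqrt{218}$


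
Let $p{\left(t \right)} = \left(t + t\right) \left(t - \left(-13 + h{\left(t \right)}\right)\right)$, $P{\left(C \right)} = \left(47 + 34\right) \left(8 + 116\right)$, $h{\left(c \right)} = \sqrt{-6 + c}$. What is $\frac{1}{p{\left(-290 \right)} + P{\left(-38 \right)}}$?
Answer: $\frac{10669}{1827464376} - \frac{145 i \sqrt{74}}{3654928752} \approx 5.8381 \cdot 10^{-6} - 3.4128 \cdot 10^{-7} i$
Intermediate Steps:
$P{\left(C \right)} = 10044$ ($P{\left(C \right)} = 81 \cdot 124 = 10044$)
$p{\left(t \right)} = 2 t \left(13 + t - \sqrt{-6 + t}\right)$ ($p{\left(t \right)} = \left(t + t\right) \left(t - \left(-13 + \sqrt{-6 + t}\right)\right) = 2 t \left(13 + t - \sqrt{-6 + t}\right)$)
$\frac{1}{p{\left(-290 \right)} + P{\left(-38 \right)}} = \frac{1}{2 \left(-290\right) \left(13 - 290 - \sqrt{-6 - 290}\right) + 10044} = \frac{1}{2 \left(-290\right) \left(13 - 290 - \sqrt{-296}\right) + 10044} = \frac{1}{2 \left(-290\right) \left(13 - 290 - 2 i \sqrt{74}\right) + 10044} = \frac{1}{2 \left(-290\right) \left(-277 - 2 i \sqrt{74}\right) + 10044} = \frac{1}{\left(160660 + 1160 i \sqrt{74}\right) + 10044} = \frac{1}{170704 + 1160 i \sqrt{74}}$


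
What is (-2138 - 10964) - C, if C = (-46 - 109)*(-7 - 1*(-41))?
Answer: -7832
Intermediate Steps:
C = -5270 (C = -155*(-7 + 41) = -155*34 = -5270)
(-2138 - 10964) - C = (-2138 - 10964) - 1*(-5270) = -13102 + 5270 = -7832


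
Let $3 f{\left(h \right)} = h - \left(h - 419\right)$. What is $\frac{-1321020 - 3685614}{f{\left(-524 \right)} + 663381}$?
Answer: $- \frac{7509951}{995281} \approx -7.5456$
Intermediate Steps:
$f{\left(h \right)} = \frac{419}{3}$ ($f{\left(h \right)} = \frac{h - \left(h - 419\right)}{3} = \frac{h - \left(-419 + h\right)}{3} = \frac{1}{3} \cdot 419 = \frac{419}{3}$)
$\frac{-1321020 - 3685614}{f{\left(-524 \right)} + 663381} = \frac{-1321020 - 3685614}{\frac{419}{3} + 663381} = - \frac{5006634}{\frac{1990562}{3}} = \left(-5006634\right) \frac{3}{1990562} = - \frac{7509951}{995281}$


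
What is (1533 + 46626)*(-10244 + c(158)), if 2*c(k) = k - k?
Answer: -493340796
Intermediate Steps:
c(k) = 0 (c(k) = (k - k)/2 = (1/2)*0 = 0)
(1533 + 46626)*(-10244 + c(158)) = (1533 + 46626)*(-10244 + 0) = 48159*(-10244) = -493340796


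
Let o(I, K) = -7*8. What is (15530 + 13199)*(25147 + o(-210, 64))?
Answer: 720839339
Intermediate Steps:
o(I, K) = -56
(15530 + 13199)*(25147 + o(-210, 64)) = (15530 + 13199)*(25147 - 56) = 28729*25091 = 720839339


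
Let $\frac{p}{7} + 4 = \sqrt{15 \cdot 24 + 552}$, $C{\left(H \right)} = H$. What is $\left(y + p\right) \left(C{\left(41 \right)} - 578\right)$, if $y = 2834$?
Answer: $-1506822 - 15036 \sqrt{57} \approx -1.6203 \cdot 10^{6}$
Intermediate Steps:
$p = -28 + 28 \sqrt{57}$ ($p = -28 + 7 \sqrt{15 \cdot 24 + 552} = -28 + 7 \sqrt{360 + 552} = -28 + 7 \sqrt{912} = -28 + 7 \cdot 4 \sqrt{57} = -28 + 28 \sqrt{57} \approx 183.4$)
$\left(y + p\right) \left(C{\left(41 \right)} - 578\right) = \left(2834 - \left(28 - 28 \sqrt{57}\right)\right) \left(41 - 578\right) = \left(2806 + 28 \sqrt{57}\right) \left(-537\right) = -1506822 - 15036 \sqrt{57}$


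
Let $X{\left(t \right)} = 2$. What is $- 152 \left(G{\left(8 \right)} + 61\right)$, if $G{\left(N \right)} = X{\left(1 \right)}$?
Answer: $-9576$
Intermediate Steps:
$G{\left(N \right)} = 2$
$- 152 \left(G{\left(8 \right)} + 61\right) = - 152 \left(2 + 61\right) = \left(-152\right) 63 = -9576$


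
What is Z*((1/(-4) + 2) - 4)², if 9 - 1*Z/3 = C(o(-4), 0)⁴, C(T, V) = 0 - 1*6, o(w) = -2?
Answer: -312741/16 ≈ -19546.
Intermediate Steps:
C(T, V) = -6 (C(T, V) = 0 - 6 = -6)
Z = -3861 (Z = 27 - 3*(-6)⁴ = 27 - 3*1296 = 27 - 3888 = -3861)
Z*((1/(-4) + 2) - 4)² = -3861*((1/(-4) + 2) - 4)² = -3861*((1*(-¼) + 2) - 4)² = -3861*((-¼ + 2) - 4)² = -3861*(7/4 - 4)² = -3861*(-9/4)² = -3861*81/16 = -312741/16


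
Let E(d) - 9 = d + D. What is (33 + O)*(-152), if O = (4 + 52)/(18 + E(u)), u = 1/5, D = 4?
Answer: -206264/39 ≈ -5288.8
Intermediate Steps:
u = ⅕ (u = 1*(⅕) = ⅕ ≈ 0.20000)
E(d) = 13 + d (E(d) = 9 + (d + 4) = 9 + (4 + d) = 13 + d)
O = 70/39 (O = (4 + 52)/(18 + (13 + ⅕)) = 56/(18 + 66/5) = 56/(156/5) = 56*(5/156) = 70/39 ≈ 1.7949)
(33 + O)*(-152) = (33 + 70/39)*(-152) = (1357/39)*(-152) = -206264/39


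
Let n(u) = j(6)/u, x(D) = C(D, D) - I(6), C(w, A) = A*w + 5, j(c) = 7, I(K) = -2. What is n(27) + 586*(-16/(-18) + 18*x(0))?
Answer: 2007643/27 ≈ 74357.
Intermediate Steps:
C(w, A) = 5 + A*w
x(D) = 7 + D² (x(D) = (5 + D*D) - 1*(-2) = (5 + D²) + 2 = 7 + D²)
n(u) = 7/u
n(27) + 586*(-16/(-18) + 18*x(0)) = 7/27 + 586*(-16/(-18) + 18*(7 + 0²)) = 7*(1/27) + 586*(-16*(-1/18) + 18*(7 + 0)) = 7/27 + 586*(8/9 + 18*7) = 7/27 + 586*(8/9 + 126) = 7/27 + 586*(1142/9) = 7/27 + 669212/9 = 2007643/27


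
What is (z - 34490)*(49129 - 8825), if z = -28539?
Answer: -2540320816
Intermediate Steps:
(z - 34490)*(49129 - 8825) = (-28539 - 34490)*(49129 - 8825) = -63029*40304 = -2540320816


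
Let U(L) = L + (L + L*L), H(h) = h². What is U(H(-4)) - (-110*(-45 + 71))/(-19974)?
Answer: 2874826/9987 ≈ 287.86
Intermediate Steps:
U(L) = L² + 2*L (U(L) = L + (L + L²) = L² + 2*L)
U(H(-4)) - (-110*(-45 + 71))/(-19974) = (-4)²*(2 + (-4)²) - (-110*(-45 + 71))/(-19974) = 16*(2 + 16) - (-110*26)*(-1)/19974 = 16*18 - (-2860)*(-1)/19974 = 288 - 1*1430/9987 = 288 - 1430/9987 = 2874826/9987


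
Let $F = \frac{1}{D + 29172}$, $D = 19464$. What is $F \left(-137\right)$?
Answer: $- \frac{137}{48636} \approx -0.0028168$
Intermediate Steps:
$F = \frac{1}{48636}$ ($F = \frac{1}{19464 + 29172} = \frac{1}{48636} \approx 2.0561 \cdot 10^{-5}$)
$F \left(-137\right) = \frac{1}{48636} \left(-137\right) = - \frac{137}{48636}$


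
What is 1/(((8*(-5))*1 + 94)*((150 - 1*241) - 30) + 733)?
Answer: -1/5801 ≈ -0.00017238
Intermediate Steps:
1/(((8*(-5))*1 + 94)*((150 - 1*241) - 30) + 733) = 1/((-40*1 + 94)*((150 - 241) - 30) + 733) = 1/((-40 + 94)*(-91 - 30) + 733) = 1/(54*(-121) + 733) = 1/(-6534 + 733) = 1/(-5801) = -1/5801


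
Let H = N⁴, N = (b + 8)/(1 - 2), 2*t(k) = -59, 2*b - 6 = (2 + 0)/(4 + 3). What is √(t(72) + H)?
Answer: √147776906/98 ≈ 124.04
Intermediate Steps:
b = 22/7 (b = 3 + ((2 + 0)/(4 + 3))/2 = 3 + (2/7)/2 = 3 + (2*(⅐))/2 = 3 + (½)*(2/7) = 3 + ⅐ = 22/7 ≈ 3.1429)
t(k) = -59/2 (t(k) = (½)*(-59) = -59/2)
N = -78/7 (N = (22/7 + 8)/(1 - 2) = (78/7)/(-1) = (78/7)*(-1) = -78/7 ≈ -11.143)
H = 37015056/2401 (H = (-78/7)⁴ = 37015056/2401 ≈ 15417.)
√(t(72) + H) = √(-59/2 + 37015056/2401) = √(73888453/4802) = √147776906/98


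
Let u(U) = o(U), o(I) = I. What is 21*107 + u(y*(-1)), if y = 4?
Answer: 2243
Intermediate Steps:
u(U) = U
21*107 + u(y*(-1)) = 21*107 + 4*(-1) = 2247 - 4 = 2243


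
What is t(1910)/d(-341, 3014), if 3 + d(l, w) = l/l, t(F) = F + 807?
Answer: -2717/2 ≈ -1358.5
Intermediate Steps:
t(F) = 807 + F
d(l, w) = -2 (d(l, w) = -3 + l/l = -3 + 1 = -2)
t(1910)/d(-341, 3014) = (807 + 1910)/(-2) = 2717*(-½) = -2717/2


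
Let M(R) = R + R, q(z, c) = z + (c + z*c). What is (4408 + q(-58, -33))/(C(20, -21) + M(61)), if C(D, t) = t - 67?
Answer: 6231/34 ≈ 183.26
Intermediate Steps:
C(D, t) = -67 + t
q(z, c) = c + z + c*z (q(z, c) = z + (c + c*z) = c + z + c*z)
M(R) = 2*R
(4408 + q(-58, -33))/(C(20, -21) + M(61)) = (4408 + (-33 - 58 - 33*(-58)))/((-67 - 21) + 2*61) = (4408 + (-33 - 58 + 1914))/(-88 + 122) = (4408 + 1823)/34 = 6231*(1/34) = 6231/34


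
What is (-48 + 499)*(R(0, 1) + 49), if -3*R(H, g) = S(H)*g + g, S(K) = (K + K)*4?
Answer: 65846/3 ≈ 21949.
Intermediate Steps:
S(K) = 8*K (S(K) = (2*K)*4 = 8*K)
R(H, g) = -g/3 - 8*H*g/3 (R(H, g) = -((8*H)*g + g)/3 = -(8*H*g + g)/3 = -(g + 8*H*g)/3 = -g/3 - 8*H*g/3)
(-48 + 499)*(R(0, 1) + 49) = (-48 + 499)*(-⅓*1*(1 + 8*0) + 49) = 451*(-⅓*1*(1 + 0) + 49) = 451*(-⅓*1*1 + 49) = 451*(-⅓ + 49) = 451*(146/3) = 65846/3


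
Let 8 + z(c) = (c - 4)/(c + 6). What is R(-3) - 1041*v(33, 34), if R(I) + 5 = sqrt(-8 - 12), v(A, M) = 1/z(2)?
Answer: 1333/11 + 2*I*sqrt(5) ≈ 121.18 + 4.4721*I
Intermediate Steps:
z(c) = -8 + (-4 + c)/(6 + c) (z(c) = -8 + (c - 4)/(c + 6) = -8 + (-4 + c)/(6 + c))
v(A, M) = -4/33 (v(A, M) = 1/((-52 - 7*2)/(6 + 2)) = 1/((-52 - 14)/8) = 1/((1/8)*(-66)) = 1/(-33/4) = -4/33)
R(I) = -5 + 2*I*sqrt(5) (R(I) = -5 + sqrt(-8 - 12) = -5 + sqrt(-20) = -5 + 2*I*sqrt(5))
R(-3) - 1041*v(33, 34) = (-5 + 2*I*sqrt(5)) - 1041*(-4/33) = (-5 + 2*I*sqrt(5)) + 1388/11 = 1333/11 + 2*I*sqrt(5)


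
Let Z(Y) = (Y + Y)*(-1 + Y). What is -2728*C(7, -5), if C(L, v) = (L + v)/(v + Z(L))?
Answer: -5456/79 ≈ -69.063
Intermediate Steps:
Z(Y) = 2*Y*(-1 + Y) (Z(Y) = (2*Y)*(-1 + Y) = 2*Y*(-1 + Y))
C(L, v) = (L + v)/(v + 2*L*(-1 + L))
-2728*C(7, -5) = -2728*(7 - 5)/(-5 + 2*7*(-1 + 7)) = -2728*2/(-5 + 2*7*6) = -2728*2/(-5 + 84) = -2728*2/79 = -5456/79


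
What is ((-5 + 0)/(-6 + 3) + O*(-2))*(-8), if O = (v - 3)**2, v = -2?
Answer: 1160/3 ≈ 386.67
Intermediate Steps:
O = 25 (O = (-2 - 3)**2 = (-5)**2 = 25)
((-5 + 0)/(-6 + 3) + O*(-2))*(-8) = ((-5 + 0)/(-6 + 3) + 25*(-2))*(-8) = (-5/(-3) - 50)*(-8) = (-5*(-1/3) - 50)*(-8) = (5/3 - 50)*(-8) = -145/3*(-8) = 1160/3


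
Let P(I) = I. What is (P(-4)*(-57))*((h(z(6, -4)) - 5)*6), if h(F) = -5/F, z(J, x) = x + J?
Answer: -10260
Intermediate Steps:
z(J, x) = J + x
(P(-4)*(-57))*((h(z(6, -4)) - 5)*6) = (-4*(-57))*((-5/(6 - 4) - 5)*6) = 228*((-5/2 - 5)*6) = 228*(-15/2*6) = 228*(-45) = -10260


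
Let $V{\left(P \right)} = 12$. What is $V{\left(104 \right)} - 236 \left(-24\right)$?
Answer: $5676$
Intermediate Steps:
$V{\left(104 \right)} - 236 \left(-24\right) = 12 - 236 \left(-24\right) = 12 - -5664 = 12 + 5664 = 5676$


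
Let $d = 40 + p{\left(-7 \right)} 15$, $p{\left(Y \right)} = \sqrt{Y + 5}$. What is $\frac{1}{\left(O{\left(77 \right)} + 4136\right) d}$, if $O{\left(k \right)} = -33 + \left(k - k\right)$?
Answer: $\frac{4}{841115} - \frac{3 i \sqrt{2}}{1682230} \approx 4.7556 \cdot 10^{-6} - 2.522 \cdot 10^{-6} i$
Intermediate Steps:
$p{\left(Y \right)} = \sqrt{5 + Y}$
$O{\left(k \right)} = -33$ ($O{\left(k \right)} = -33 + 0 = -33$)
$d = 40 + 15 i \sqrt{2}$ ($d = 40 + \sqrt{5 - 7} \cdot 15 = 40 + \sqrt{-2} \cdot 15 = 40 + i \sqrt{2} \cdot 15 = 40 + 15 i \sqrt{2} \approx 40.0 + 21.213 i$)
$\frac{1}{\left(O{\left(77 \right)} + 4136\right) d} = \frac{1}{\left(-33 + 4136\right) \left(40 + 15 i \sqrt{2}\right)} = \frac{1}{4103 \left(40 + 15 i \sqrt{2}\right)}$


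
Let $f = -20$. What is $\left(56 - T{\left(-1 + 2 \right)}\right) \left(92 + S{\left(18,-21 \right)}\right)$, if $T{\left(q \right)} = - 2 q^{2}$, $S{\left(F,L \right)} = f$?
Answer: $4176$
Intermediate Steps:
$S{\left(F,L \right)} = -20$
$\left(56 - T{\left(-1 + 2 \right)}\right) \left(92 + S{\left(18,-21 \right)}\right) = \left(56 - - 2 \left(-1 + 2\right)^{2}\right) \left(92 - 20\right) = \left(56 - - 2 \cdot 1^{2}\right) 72 = \left(56 - \left(-2\right) 1\right) 72 = \left(56 - -2\right) 72 = \left(56 + 2\right) 72 = 58 \cdot 72 = 4176$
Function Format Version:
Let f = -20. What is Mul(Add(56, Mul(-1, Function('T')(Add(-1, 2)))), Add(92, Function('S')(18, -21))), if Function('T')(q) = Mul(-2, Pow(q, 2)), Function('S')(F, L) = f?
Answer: 4176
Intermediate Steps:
Function('S')(F, L) = -20
Mul(Add(56, Mul(-1, Function('T')(Add(-1, 2)))), Add(92, Function('S')(18, -21))) = Mul(Add(56, Mul(-1, Mul(-2, Pow(Add(-1, 2), 2)))), Add(92, -20)) = Mul(Add(56, Mul(-1, Mul(-2, Pow(1, 2)))), 72) = Mul(Add(56, Mul(-1, Mul(-2, 1))), 72) = Mul(Add(56, Mul(-1, -2)), 72) = Mul(Add(56, 2), 72) = Mul(58, 72) = 4176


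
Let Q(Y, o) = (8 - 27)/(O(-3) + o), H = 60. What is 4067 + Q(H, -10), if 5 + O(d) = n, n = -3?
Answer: 73225/18 ≈ 4068.1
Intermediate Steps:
O(d) = -8 (O(d) = -5 - 3 = -8)
Q(Y, o) = -19/(-8 + o) (Q(Y, o) = (8 - 27)/(-8 + o) = -19/(-8 + o))
4067 + Q(H, -10) = 4067 - 19/(-8 - 10) = 4067 - 19/(-18) = 4067 - 19*(-1/18) = 4067 + 19/18 = 73225/18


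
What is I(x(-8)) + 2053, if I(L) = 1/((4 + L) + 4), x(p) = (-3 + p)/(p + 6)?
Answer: 55433/27 ≈ 2053.1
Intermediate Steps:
x(p) = (-3 + p)/(6 + p)
I(L) = 1/(8 + L)
I(x(-8)) + 2053 = 1/(8 + (-3 - 8)/(6 - 8)) + 2053 = 1/(8 - 11/(-2)) + 2053 = 1/(8 - ½*(-11)) + 2053 = 1/(8 + 11/2) + 2053 = 1/(27/2) + 2053 = 2/27 + 2053 = 55433/27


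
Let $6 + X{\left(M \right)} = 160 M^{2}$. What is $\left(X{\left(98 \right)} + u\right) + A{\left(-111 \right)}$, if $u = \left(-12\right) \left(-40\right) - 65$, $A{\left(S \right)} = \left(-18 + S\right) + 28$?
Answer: $1536948$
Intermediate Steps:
$A{\left(S \right)} = 10 + S$
$u = 415$ ($u = 480 - 65 = 415$)
$X{\left(M \right)} = -6 + 160 M^{2}$
$\left(X{\left(98 \right)} + u\right) + A{\left(-111 \right)} = \left(\left(-6 + 160 \cdot 98^{2}\right) + 415\right) + \left(10 - 111\right) = \left(\left(-6 + 160 \cdot 9604\right) + 415\right) - 101 = \left(\left(-6 + 1536640\right) + 415\right) - 101 = \left(1536634 + 415\right) - 101 = 1537049 - 101 = 1536948$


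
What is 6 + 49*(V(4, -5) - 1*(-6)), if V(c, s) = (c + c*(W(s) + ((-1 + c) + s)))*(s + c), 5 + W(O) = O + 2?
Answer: 2064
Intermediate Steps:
W(O) = -3 + O (W(O) = -5 + (O + 2) = -5 + (2 + O) = -3 + O)
V(c, s) = (c + s)*(c + c*(-4 + c + 2*s)) (V(c, s) = (c + c*((-3 + s) + ((-1 + c) + s)))*(s + c) = (c + c*((-3 + s) + (-1 + c + s)))*(c + s) = (c + c*(-4 + c + 2*s))*(c + s) = (c + s)*(c + c*(-4 + c + 2*s)))
6 + 49*(V(4, -5) - 1*(-6)) = 6 + 49*(4*(4**2 - 3*4 - 3*(-5) + 2*(-5)**2 + 3*4*(-5)) - 1*(-6)) = 6 + 49*(4*(16 - 12 + 15 + 2*25 - 60) + 6) = 6 + 49*(4*(16 - 12 + 15 + 50 - 60) + 6) = 6 + 49*(4*9 + 6) = 6 + 49*(36 + 6) = 6 + 49*42 = 6 + 2058 = 2064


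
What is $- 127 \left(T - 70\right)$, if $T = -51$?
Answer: $15367$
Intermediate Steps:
$- 127 \left(T - 70\right) = - 127 \left(-51 - 70\right) = \left(-127\right) \left(-121\right) = 15367$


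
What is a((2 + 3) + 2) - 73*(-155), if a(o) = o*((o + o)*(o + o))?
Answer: 12687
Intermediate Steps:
a(o) = 4*o**3 (a(o) = o*((2*o)*(2*o)) = o*(4*o**2) = 4*o**3)
a((2 + 3) + 2) - 73*(-155) = 4*((2 + 3) + 2)**3 - 73*(-155) = 4*(5 + 2)**3 + 11315 = 4*7**3 + 11315 = 4*343 + 11315 = 1372 + 11315 = 12687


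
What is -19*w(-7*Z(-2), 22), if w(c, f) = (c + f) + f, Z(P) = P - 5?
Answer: -1767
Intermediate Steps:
Z(P) = -5 + P
w(c, f) = c + 2*f
-19*w(-7*Z(-2), 22) = -19*(-7*(-5 - 2) + 2*22) = -19*(-7*(-7) + 44) = -19*(49 + 44) = -19*93 = -1767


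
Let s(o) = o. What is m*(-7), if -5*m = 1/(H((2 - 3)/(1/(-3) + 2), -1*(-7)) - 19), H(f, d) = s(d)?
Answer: -7/60 ≈ -0.11667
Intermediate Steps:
H(f, d) = d
m = 1/60 (m = -1/(5*(-1*(-7) - 19)) = -1/(5*(7 - 19)) = -1/5/(-12) = -1/5*(-1/12) = 1/60 ≈ 0.016667)
m*(-7) = (1/60)*(-7) = -7/60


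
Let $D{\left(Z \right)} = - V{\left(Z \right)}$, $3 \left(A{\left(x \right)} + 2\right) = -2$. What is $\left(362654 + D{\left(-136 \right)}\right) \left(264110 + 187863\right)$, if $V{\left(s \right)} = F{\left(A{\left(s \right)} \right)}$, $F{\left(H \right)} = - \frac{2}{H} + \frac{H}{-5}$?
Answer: $\frac{9834554178599}{60} \approx 1.6391 \cdot 10^{11}$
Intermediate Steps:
$A{\left(x \right)} = - \frac{8}{3}$ ($A{\left(x \right)} = -2 + \frac{1}{3} \left(-2\right) = -2 - \frac{2}{3} = - \frac{8}{3}$)
$F{\left(H \right)} = - \frac{2}{H} - \frac{H}{5}$ ($F{\left(H \right)} = - \frac{2}{H} + H \left(- \frac{1}{5}\right) = - \frac{2}{H} - \frac{H}{5}$)
$V{\left(s \right)} = \frac{77}{60}$ ($V{\left(s \right)} = - \frac{2}{- \frac{8}{3}} - - \frac{8}{15} = \left(-2\right) \left(- \frac{3}{8}\right) + \frac{8}{15} = \frac{3}{4} + \frac{8}{15} = \frac{77}{60}$)
$D{\left(Z \right)} = - \frac{77}{60}$ ($D{\left(Z \right)} = \left(-1\right) \frac{77}{60} = - \frac{77}{60}$)
$\left(362654 + D{\left(-136 \right)}\right) \left(264110 + 187863\right) = \left(362654 - \frac{77}{60}\right) \left(264110 + 187863\right) = \frac{21759163}{60} \cdot 451973 = \frac{9834554178599}{60}$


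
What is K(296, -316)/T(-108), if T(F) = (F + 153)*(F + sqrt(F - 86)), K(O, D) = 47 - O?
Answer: 1494/29645 + 83*I*sqrt(194)/177870 ≈ 0.050396 + 0.0064994*I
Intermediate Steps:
T(F) = (153 + F)*(F + sqrt(-86 + F))
K(296, -316)/T(-108) = (47 - 1*296)/((-108)**2 + 153*(-108) + 153*sqrt(-86 - 108) - 108*sqrt(-86 - 108)) = (47 - 296)/(11664 - 16524 + 153*sqrt(-194) - 108*I*sqrt(194)) = -249/(11664 - 16524 + 153*(I*sqrt(194)) - 108*I*sqrt(194)) = -249/(11664 - 16524 + 153*I*sqrt(194) - 108*I*sqrt(194)) = -249/(-4860 + 45*I*sqrt(194))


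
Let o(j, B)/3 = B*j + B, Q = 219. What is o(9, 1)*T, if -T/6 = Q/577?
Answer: -39420/577 ≈ -68.319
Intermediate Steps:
T = -1314/577 ≈ -2.2773
o(j, B) = 3*B + 3*B*j (o(j, B) = 3*(B*j + B) = 3*(B + B*j) = 3*B + 3*B*j)
o(9, 1)*T = (3*1*(1 + 9))*(-1314/577) = (3*1*10)*(-1314/577) = 30*(-1314/577) = -39420/577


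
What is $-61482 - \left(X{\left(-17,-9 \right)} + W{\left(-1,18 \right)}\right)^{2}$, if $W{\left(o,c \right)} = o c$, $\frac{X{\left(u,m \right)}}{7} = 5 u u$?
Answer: $-102010891$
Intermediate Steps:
$X{\left(u,m \right)} = 35 u^{2}$ ($X{\left(u,m \right)} = 7 \cdot 5 u u = 7 \cdot 5 u^{2} = 35 u^{2}$)
$W{\left(o,c \right)} = c o$
$-61482 - \left(X{\left(-17,-9 \right)} + W{\left(-1,18 \right)}\right)^{2} = -61482 - \left(35 \left(-17\right)^{2} + 18 \left(-1\right)\right)^{2} = -61482 - \left(35 \cdot 289 - 18\right)^{2} = -61482 - \left(10115 - 18\right)^{2} = -61482 - 10097^{2} = -61482 - 101949409 = -102010891$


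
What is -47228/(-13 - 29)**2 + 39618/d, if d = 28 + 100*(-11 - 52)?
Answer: -933929/28224 ≈ -33.090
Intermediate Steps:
d = -6272 (d = 28 + 100*(-63) = 28 - 6300 = -6272)
-47228/(-13 - 29)**2 + 39618/d = -47228/(-13 - 29)**2 + 39618/(-6272) = -47228/((-42)**2) + 39618*(-1/6272) = -47228/1764 - 19809/3136 = -47228*1/1764 - 19809/3136 = -11807/441 - 19809/3136 = -933929/28224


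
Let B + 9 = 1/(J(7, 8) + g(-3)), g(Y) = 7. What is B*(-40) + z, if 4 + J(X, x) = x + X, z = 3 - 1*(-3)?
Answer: 3274/9 ≈ 363.78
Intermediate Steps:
z = 6 (z = 3 + 3 = 6)
J(X, x) = -4 + X + x (J(X, x) = -4 + (x + X) = -4 + (X + x) = -4 + X + x)
B = -161/18 (B = -9 + 1/((-4 + 7 + 8) + 7) = -9 + 1/(11 + 7) = -9 + 1/18 = -161/18 ≈ -8.9444)
B*(-40) + z = -161/18*(-40) + 6 = 3220/9 + 6 = 3274/9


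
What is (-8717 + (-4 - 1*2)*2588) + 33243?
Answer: 8998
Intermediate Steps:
(-8717 + (-4 - 1*2)*2588) + 33243 = (-8717 + (-4 - 2)*2588) + 33243 = (-8717 - 6*2588) + 33243 = (-8717 - 15528) + 33243 = -24245 + 33243 = 8998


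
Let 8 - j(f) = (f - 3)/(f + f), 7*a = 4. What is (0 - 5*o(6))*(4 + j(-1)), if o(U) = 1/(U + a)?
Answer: -175/23 ≈ -7.6087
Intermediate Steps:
a = 4/7 (a = (⅐)*4 = 4/7 ≈ 0.57143)
o(U) = 1/(4/7 + U) (o(U) = 1/(U + 4/7) = 1/(4/7 + U))
j(f) = 8 - (-3 + f)/(2*f) (j(f) = 8 - (f - 3)/(f + f) = 8 - (-3 + f)/(2*f))
(0 - 5*o(6))*(4 + j(-1)) = (0 - 35/(4 + 7*6))*(4 + (3/2)*(1 + 5*(-1))/(-1)) = (0 - 35/(4 + 42))*(4 + (3/2)*(-1)*(1 - 5)) = (0 - 35/46)*(4 + (3/2)*(-1)*(-4)) = (0 - 35/46)*(4 + 6) = (0 - 5*7/46)*10 = (0 - 35/46)*10 = -35/46*10 = -175/23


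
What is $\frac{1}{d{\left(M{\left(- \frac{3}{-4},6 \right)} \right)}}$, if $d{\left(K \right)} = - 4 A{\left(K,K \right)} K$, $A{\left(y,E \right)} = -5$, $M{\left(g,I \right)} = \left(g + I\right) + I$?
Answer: $\frac{1}{255} \approx 0.0039216$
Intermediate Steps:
$M{\left(g,I \right)} = g + 2 I$ ($M{\left(g,I \right)} = \left(I + g\right) + I = g + 2 I$)
$d{\left(K \right)} = 20 K$ ($d{\left(K \right)} = \left(-4\right) \left(-5\right) K = 20 K$)
$\frac{1}{d{\left(M{\left(- \frac{3}{-4},6 \right)} \right)}} = \frac{1}{20 \left(- \frac{3}{-4} + 2 \cdot 6\right)} = \frac{1}{20 \left(\left(-3\right) \left(- \frac{1}{4}\right) + 12\right)} = \frac{1}{20 \left(\frac{3}{4} + 12\right)} = \frac{1}{20 \cdot \frac{51}{4}} = \frac{1}{255}$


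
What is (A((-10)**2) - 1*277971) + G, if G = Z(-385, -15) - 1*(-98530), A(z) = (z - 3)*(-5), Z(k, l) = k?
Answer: -180311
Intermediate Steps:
A(z) = 15 - 5*z (A(z) = (-3 + z)*(-5) = 15 - 5*z)
G = 98145 (G = -385 - 1*(-98530) = -385 + 98530 = 98145)
(A((-10)**2) - 1*277971) + G = ((15 - 5*(-10)**2) - 1*277971) + 98145 = ((15 - 5*100) - 277971) + 98145 = ((15 - 500) - 277971) + 98145 = (-485 - 277971) + 98145 = -278456 + 98145 = -180311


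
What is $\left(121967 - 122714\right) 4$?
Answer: $-2988$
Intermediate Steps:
$\left(121967 - 122714\right) 4 = \left(-747\right) 4 = -2988$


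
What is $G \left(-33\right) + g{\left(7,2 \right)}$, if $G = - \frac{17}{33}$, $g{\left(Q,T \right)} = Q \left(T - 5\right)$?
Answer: $-4$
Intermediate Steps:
$g{\left(Q,T \right)} = Q \left(-5 + T\right)$
$G = - \frac{17}{33}$ ($G = \left(-17\right) \frac{1}{33} = - \frac{17}{33} \approx -0.51515$)
$G \left(-33\right) + g{\left(7,2 \right)} = \left(- \frac{17}{33}\right) \left(-33\right) + 7 \left(-5 + 2\right) = 17 + 7 \left(-3\right) = 17 - 21 = -4$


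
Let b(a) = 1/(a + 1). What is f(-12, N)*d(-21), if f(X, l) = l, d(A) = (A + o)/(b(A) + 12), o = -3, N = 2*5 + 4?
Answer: -6720/239 ≈ -28.117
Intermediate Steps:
b(a) = 1/(1 + a)
N = 14 (N = 10 + 4 = 14)
d(A) = (-3 + A)/(12 + 1/(1 + A)) (d(A) = (A - 3)/(1/(1 + A) + 12) = (-3 + A)/(12 + 1/(1 + A)))
f(-12, N)*d(-21) = 14*((1 - 21)*(-3 - 21)/(13 + 12*(-21))) = 14*(-20*(-24)/(13 - 252)) = 14*(-20*(-24)/(-239)) = 14*(-1/239*(-20)*(-24)) = 14*(-480/239) = -6720/239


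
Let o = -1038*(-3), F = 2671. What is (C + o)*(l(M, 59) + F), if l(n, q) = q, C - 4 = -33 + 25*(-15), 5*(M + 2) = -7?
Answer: 7398300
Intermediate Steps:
M = -17/5 (M = -2 + (⅕)*(-7) = -2 - 7/5 = -17/5 ≈ -3.4000)
o = 3114
C = -404 (C = 4 + (-33 + 25*(-15)) = 4 + (-33 - 375) = 4 - 408 = -404)
(C + o)*(l(M, 59) + F) = (-404 + 3114)*(59 + 2671) = 2710*2730 = 7398300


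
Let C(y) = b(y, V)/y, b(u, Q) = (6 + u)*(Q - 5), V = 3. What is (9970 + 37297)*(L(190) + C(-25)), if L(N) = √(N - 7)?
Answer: -1796146/25 + 47267*√183 ≈ 5.6757e+5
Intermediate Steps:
L(N) = √(-7 + N)
b(u, Q) = (-5 + Q)*(6 + u) (b(u, Q) = (6 + u)*(-5 + Q) = (-5 + Q)*(6 + u))
C(y) = (-12 - 2*y)/y (C(y) = (-30 - 5*y + 6*3 + 3*y)/y = (-30 - 5*y + 18 + 3*y)/y = (-12 - 2*y)/y)
(9970 + 37297)*(L(190) + C(-25)) = (9970 + 37297)*(√(-7 + 190) + (-2 - 12/(-25))) = 47267*(√183 + (-2 - 12*(-1/25))) = 47267*(√183 + (-2 + 12/25)) = 47267*(√183 - 38/25) = 47267*(-38/25 + √183) = -1796146/25 + 47267*√183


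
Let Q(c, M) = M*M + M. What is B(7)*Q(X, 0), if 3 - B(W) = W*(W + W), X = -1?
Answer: 0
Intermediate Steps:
Q(c, M) = M + M² (Q(c, M) = M² + M = M + M²)
B(W) = 3 - 2*W² (B(W) = 3 - W*(W + W) = 3 - W*2*W = 3 - 2*W²)
B(7)*Q(X, 0) = (3 - 2*7²)*(0*(1 + 0)) = (3 - 2*49)*(0*1) = (3 - 98)*0 = -95*0 = 0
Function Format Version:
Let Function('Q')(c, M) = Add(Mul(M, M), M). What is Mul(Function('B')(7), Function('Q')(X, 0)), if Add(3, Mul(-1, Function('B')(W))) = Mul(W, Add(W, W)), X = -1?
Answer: 0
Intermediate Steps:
Function('Q')(c, M) = Add(M, Pow(M, 2)) (Function('Q')(c, M) = Add(Pow(M, 2), M) = Add(M, Pow(M, 2)))
Function('B')(W) = Add(3, Mul(-2, Pow(W, 2))) (Function('B')(W) = Add(3, Mul(-1, Mul(W, Add(W, W)))) = Add(3, Mul(-1, Mul(W, Mul(2, W)))) = Add(3, Mul(-1, Mul(2, Pow(W, 2)))) = Add(3, Mul(-2, Pow(W, 2))))
Mul(Function('B')(7), Function('Q')(X, 0)) = Mul(Add(3, Mul(-2, Pow(7, 2))), Mul(0, Add(1, 0))) = Mul(Add(3, Mul(-2, 49)), Mul(0, 1)) = Mul(Add(3, -98), 0) = Mul(-95, 0) = 0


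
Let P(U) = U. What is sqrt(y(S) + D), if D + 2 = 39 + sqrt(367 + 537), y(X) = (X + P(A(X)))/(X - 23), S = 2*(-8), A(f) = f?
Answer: sqrt(57525 + 3042*sqrt(226))/39 ≈ 8.2394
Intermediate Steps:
S = -16
y(X) = 2*X/(-23 + X) (y(X) = (X + X)/(X - 23) = (2*X)/(-23 + X) = 2*X/(-23 + X))
D = 37 + 2*sqrt(226) (D = -2 + (39 + sqrt(367 + 537)) = -2 + (39 + sqrt(904)) = -2 + (39 + 2*sqrt(226)) = 37 + 2*sqrt(226) ≈ 67.067)
sqrt(y(S) + D) = sqrt(2*(-16)/(-23 - 16) + (37 + 2*sqrt(226))) = sqrt(2*(-16)/(-39) + (37 + 2*sqrt(226))) = sqrt(2*(-16)*(-1/39) + (37 + 2*sqrt(226))) = sqrt(32/39 + (37 + 2*sqrt(226))) = sqrt(1475/39 + 2*sqrt(226))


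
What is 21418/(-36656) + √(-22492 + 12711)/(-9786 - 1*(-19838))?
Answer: -10709/18328 + I*√9781/10052 ≈ -0.5843 + 0.0098387*I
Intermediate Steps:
21418/(-36656) + √(-22492 + 12711)/(-9786 - 1*(-19838)) = 21418*(-1/36656) + √(-9781)/(-9786 + 19838) = -10709/18328 + (I*√9781)/10052 = -10709/18328 + (I*√9781)*(1/10052) = -10709/18328 + I*√9781/10052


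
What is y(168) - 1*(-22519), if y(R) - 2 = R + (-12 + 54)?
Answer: 22731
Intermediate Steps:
y(R) = 44 + R (y(R) = 2 + (R + (-12 + 54)) = 2 + (R + 42) = 2 + (42 + R) = 44 + R)
y(168) - 1*(-22519) = (44 + 168) - 1*(-22519) = 212 + 22519 = 22731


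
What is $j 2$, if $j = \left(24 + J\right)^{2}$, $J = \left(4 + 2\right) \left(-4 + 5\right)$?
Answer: $1800$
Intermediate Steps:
$J = 6$ ($J = 6 \cdot 1 = 6$)
$j = 900$ ($j = \left(24 + 6\right)^{2} = 30^{2} = 900$)
$j 2 = 900 \cdot 2 = 1800$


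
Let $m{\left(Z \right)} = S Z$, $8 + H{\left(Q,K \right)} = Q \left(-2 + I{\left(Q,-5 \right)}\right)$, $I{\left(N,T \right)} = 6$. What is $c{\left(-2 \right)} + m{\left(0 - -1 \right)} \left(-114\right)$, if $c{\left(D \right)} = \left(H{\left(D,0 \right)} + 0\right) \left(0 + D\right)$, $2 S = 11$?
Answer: $-595$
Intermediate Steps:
$S = \frac{11}{2}$ ($S = \frac{1}{2} \cdot 11 = \frac{11}{2} \approx 5.5$)
$H{\left(Q,K \right)} = -8 + 4 Q$ ($H{\left(Q,K \right)} = -8 + Q \left(-2 + 6\right) = -8 + Q 4 = -8 + 4 Q$)
$c{\left(D \right)} = D \left(-8 + 4 D\right)$ ($c{\left(D \right)} = \left(\left(-8 + 4 D\right) + 0\right) \left(0 + D\right) = \left(-8 + 4 D\right) D = D \left(-8 + 4 D\right)$)
$m{\left(Z \right)} = \frac{11 Z}{2}$
$c{\left(-2 \right)} + m{\left(0 - -1 \right)} \left(-114\right) = 4 \left(-2\right) \left(-2 - 2\right) + \frac{11 \left(0 - -1\right)}{2} \left(-114\right) = 4 \left(-2\right) \left(-4\right) + \frac{11 \left(0 + 1\right)}{2} \left(-114\right) = 32 + \frac{11}{2} \cdot 1 \left(-114\right) = 32 + \frac{11}{2} \left(-114\right) = 32 - 627 = -595$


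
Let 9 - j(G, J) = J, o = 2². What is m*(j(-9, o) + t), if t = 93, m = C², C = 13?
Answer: 16562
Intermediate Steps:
o = 4
m = 169 (m = 13² = 169)
j(G, J) = 9 - J
m*(j(-9, o) + t) = 169*((9 - 1*4) + 93) = 169*((9 - 4) + 93) = 169*(5 + 93) = 169*98 = 16562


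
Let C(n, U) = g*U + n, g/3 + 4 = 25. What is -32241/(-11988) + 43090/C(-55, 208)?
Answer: 312425243/52143804 ≈ 5.9916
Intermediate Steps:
g = 63 (g = -12 + 3*25 = -12 + 75 = 63)
C(n, U) = n + 63*U (C(n, U) = 63*U + n = n + 63*U)
-32241/(-11988) + 43090/C(-55, 208) = -32241/(-11988) + 43090/(-55 + 63*208) = -32241*(-1/11988) + 43090/(-55 + 13104) = 10747/3996 + 43090/13049 = 312425243/52143804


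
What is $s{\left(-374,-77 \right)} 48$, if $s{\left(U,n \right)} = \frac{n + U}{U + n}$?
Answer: $48$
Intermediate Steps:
$s{\left(U,n \right)} = 1$ ($s{\left(U,n \right)} = \frac{U + n}{U + n} = 1$)
$s{\left(-374,-77 \right)} 48 = 1 \cdot 48 = 48$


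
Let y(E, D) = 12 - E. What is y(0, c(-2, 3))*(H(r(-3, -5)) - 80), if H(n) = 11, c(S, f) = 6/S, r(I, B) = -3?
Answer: -828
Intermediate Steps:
y(0, c(-2, 3))*(H(r(-3, -5)) - 80) = (12 - 1*0)*(11 - 80) = (12 + 0)*(-69) = 12*(-69) = -828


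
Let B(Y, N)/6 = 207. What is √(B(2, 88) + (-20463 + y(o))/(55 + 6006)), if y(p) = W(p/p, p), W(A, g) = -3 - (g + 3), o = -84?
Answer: 3*√5055801333/6061 ≈ 35.194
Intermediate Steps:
B(Y, N) = 1242 (B(Y, N) = 6*207 = 1242)
W(A, g) = -6 - g (W(A, g) = -3 - (3 + g) = -3 + (-3 - g) = -6 - g)
y(p) = -6 - p
√(B(2, 88) + (-20463 + y(o))/(55 + 6006)) = √(1242 + (-20463 + (-6 - 1*(-84)))/(55 + 6006)) = √(1242 + (-20463 + (-6 + 84))/6061) = √(1242 + (-20463 + 78)*(1/6061)) = √(1242 - 20385*1/6061) = √(1242 - 20385/6061) = √(7507377/6061) = 3*√5055801333/6061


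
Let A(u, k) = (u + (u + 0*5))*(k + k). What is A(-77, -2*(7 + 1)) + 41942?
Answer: 46870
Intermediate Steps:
A(u, k) = 4*k*u (A(u, k) = (u + (u + 0))*(2*k) = (u + u)*(2*k) = (2*u)*(2*k) = 4*k*u)
A(-77, -2*(7 + 1)) + 41942 = 4*(-2*(7 + 1))*(-77) + 41942 = 4*(-2*8)*(-77) + 41942 = 4*(-16)*(-77) + 41942 = 4928 + 41942 = 46870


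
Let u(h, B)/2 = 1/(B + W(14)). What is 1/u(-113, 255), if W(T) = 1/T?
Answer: 3571/28 ≈ 127.54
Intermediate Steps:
u(h, B) = 2/(1/14 + B) (u(h, B) = 2/(B + 1/14) = 2/(1/14 + B))
1/u(-113, 255) = 1/(28/(1 + 14*255)) = 1/(28/(1 + 3570)) = 1/(28/3571) = 3571/28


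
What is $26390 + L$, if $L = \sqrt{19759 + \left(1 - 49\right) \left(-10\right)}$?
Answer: $26390 + \sqrt{20239} \approx 26532.0$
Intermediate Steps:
$L = \sqrt{20239}$ ($L = \sqrt{19759 - -480} = \sqrt{19759 + 480} = \sqrt{20239} \approx 142.26$)
$26390 + L = 26390 + \sqrt{20239}$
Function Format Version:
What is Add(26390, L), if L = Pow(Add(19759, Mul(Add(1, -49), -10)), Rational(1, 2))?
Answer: Add(26390, Pow(20239, Rational(1, 2))) ≈ 26532.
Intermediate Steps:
L = Pow(20239, Rational(1, 2)) (L = Pow(Add(19759, Mul(-48, -10)), Rational(1, 2)) = Pow(Add(19759, 480), Rational(1, 2)) = Pow(20239, Rational(1, 2)) ≈ 142.26)
Add(26390, L) = Add(26390, Pow(20239, Rational(1, 2)))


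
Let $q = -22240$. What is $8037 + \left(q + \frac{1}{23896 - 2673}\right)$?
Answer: $- \frac{301430268}{21223} \approx -14203.0$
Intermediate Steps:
$8037 + \left(q + \frac{1}{23896 - 2673}\right) = 8037 - \left(22240 - \frac{1}{23896 - 2673}\right) = 8037 - \left(22240 - \frac{1}{21223}\right) = 8037 + \left(-22240 + \frac{1}{21223}\right) = 8037 - \frac{471999519}{21223} = - \frac{301430268}{21223}$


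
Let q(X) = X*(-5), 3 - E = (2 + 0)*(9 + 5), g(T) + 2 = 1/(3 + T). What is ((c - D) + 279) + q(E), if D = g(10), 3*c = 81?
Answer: 5628/13 ≈ 432.92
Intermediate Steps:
c = 27 (c = (⅓)*81 = 27)
g(T) = -2 + 1/(3 + T)
D = -25/13 (D = (-5 - 2*10)/(3 + 10) = (-5 - 20)/13 = (1/13)*(-25) = -25/13 ≈ -1.9231)
E = -25 (E = 3 - (2 + 0)*(9 + 5) = 3 - 2*14 = 3 - 1*28 = 3 - 28 = -25)
q(X) = -5*X
((c - D) + 279) + q(E) = ((27 - 1*(-25/13)) + 279) - 5*(-25) = ((27 + 25/13) + 279) + 125 = (376/13 + 279) + 125 = 4003/13 + 125 = 5628/13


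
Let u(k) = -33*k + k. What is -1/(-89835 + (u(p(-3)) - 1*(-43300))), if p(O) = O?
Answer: 1/46439 ≈ 2.1534e-5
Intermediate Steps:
u(k) = -32*k
-1/(-89835 + (u(p(-3)) - 1*(-43300))) = -1/(-89835 + (-32*(-3) - 1*(-43300))) = -1/(-89835 + (96 + 43300)) = -1/(-89835 + 43396) = -1/(-46439) = -1*(-1/46439) = 1/46439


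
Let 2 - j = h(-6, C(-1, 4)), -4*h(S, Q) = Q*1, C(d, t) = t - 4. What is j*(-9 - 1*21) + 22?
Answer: -38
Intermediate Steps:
C(d, t) = -4 + t
h(S, Q) = -Q/4
j = 2 (j = 2 - (-1)*(-4 + 4)/4 = 2 - (-1)*0/4 = 2 - 1*0 = 2 + 0 = 2)
j*(-9 - 1*21) + 22 = 2*(-9 - 1*21) + 22 = 2*(-9 - 21) + 22 = 2*(-30) + 22 = -60 + 22 = -38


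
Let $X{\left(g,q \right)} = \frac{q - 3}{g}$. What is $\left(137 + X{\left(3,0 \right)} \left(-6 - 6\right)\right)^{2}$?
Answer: $22201$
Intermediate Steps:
$X{\left(g,q \right)} = \frac{-3 + q}{g}$
$\left(137 + X{\left(3,0 \right)} \left(-6 - 6\right)\right)^{2} = \left(137 + \frac{-3 + 0}{3} \left(-6 - 6\right)\right)^{2} = \left(137 + \frac{1}{3} \left(-3\right) \left(-12\right)\right)^{2} = \left(137 - -12\right)^{2} = \left(137 + 12\right)^{2} = 149^{2} = 22201$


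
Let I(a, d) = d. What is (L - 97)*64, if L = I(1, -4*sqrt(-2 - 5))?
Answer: -6208 - 256*I*sqrt(7) ≈ -6208.0 - 677.31*I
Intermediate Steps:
L = -4*I*sqrt(7) (L = -4*sqrt(-2 - 5) = -4*I*sqrt(7) ≈ -10.583*I)
(L - 97)*64 = (-4*I*sqrt(7) - 97)*64 = (-97 - 4*I*sqrt(7))*64 = -6208 - 256*I*sqrt(7)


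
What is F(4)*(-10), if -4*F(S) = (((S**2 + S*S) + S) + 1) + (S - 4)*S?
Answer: 185/2 ≈ 92.500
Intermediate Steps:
F(S) = -1/4 - S**2/2 - S/4 - S*(-4 + S)/4 (F(S) = -((((S**2 + S*S) + S) + 1) + (S - 4)*S)/4 = -((((S**2 + S**2) + S) + 1) + (-4 + S)*S)/4 = -(((2*S**2 + S) + 1) + S*(-4 + S))/4 = -(((S + 2*S**2) + 1) + S*(-4 + S))/4 = -((1 + S + 2*S**2) + S*(-4 + S))/4 = -(1 + S + 2*S**2 + S*(-4 + S))/4 = -1/4 - S**2/2 - S/4 - S*(-4 + S)/4)
F(4)*(-10) = (-1/4 - 3/4*4**2 + (3/4)*4)*(-10) = (-1/4 - 3/4*16 + 3)*(-10) = (-1/4 - 12 + 3)*(-10) = -37/4*(-10) = 185/2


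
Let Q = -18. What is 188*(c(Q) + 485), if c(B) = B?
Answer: 87796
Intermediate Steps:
188*(c(Q) + 485) = 188*(-18 + 485) = 188*467 = 87796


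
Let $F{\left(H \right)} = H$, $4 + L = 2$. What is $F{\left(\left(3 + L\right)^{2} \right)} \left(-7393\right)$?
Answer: $-7393$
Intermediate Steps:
$L = -2$ ($L = -4 + 2 = -2$)
$F{\left(\left(3 + L\right)^{2} \right)} \left(-7393\right) = \left(3 - 2\right)^{2} \left(-7393\right) = 1^{2} \left(-7393\right) = 1 \left(-7393\right) = -7393$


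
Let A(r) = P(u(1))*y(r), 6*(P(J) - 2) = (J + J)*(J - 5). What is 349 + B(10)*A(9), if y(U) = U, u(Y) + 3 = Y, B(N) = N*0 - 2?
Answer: 229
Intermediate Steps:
B(N) = -2 (B(N) = 0 - 2 = -2)
u(Y) = -3 + Y
P(J) = 2 + J*(-5 + J)/3 (P(J) = 2 + ((J + J)*(J - 5))/6 = 2 + ((2*J)*(-5 + J))/6 = 2 + (2*J*(-5 + J))/6 = 2 + J*(-5 + J)/3)
A(r) = 20*r/3 (A(r) = (2 - 5*(-3 + 1)/3 + (-3 + 1)²/3)*r = (2 - 5/3*(-2) + (⅓)*(-2)²)*r = (2 + 10/3 + (⅓)*4)*r = (2 + 10/3 + 4/3)*r = 20*r/3)
349 + B(10)*A(9) = 349 - 40*9/3 = 349 - 2*60 = 349 - 120 = 229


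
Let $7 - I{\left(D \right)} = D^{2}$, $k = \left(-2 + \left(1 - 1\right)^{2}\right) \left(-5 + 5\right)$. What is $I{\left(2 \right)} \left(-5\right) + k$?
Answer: $-15$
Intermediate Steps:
$k = 0$ ($k = \left(-2 + 0^{2}\right) 0 = \left(-2 + 0\right) 0 = \left(-2\right) 0 = 0$)
$I{\left(D \right)} = 7 - D^{2}$
$I{\left(2 \right)} \left(-5\right) + k = \left(7 - 2^{2}\right) \left(-5\right) + 0 = \left(7 - 4\right) \left(-5\right) + 0 = 3 \left(-5\right) + 0 = -15 + 0 = -15$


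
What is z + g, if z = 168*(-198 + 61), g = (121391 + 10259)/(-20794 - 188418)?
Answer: -2407677521/104606 ≈ -23017.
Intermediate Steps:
g = -65825/104606 (g = 131650/(-209212) = 131650*(-1/209212) = -65825/104606 ≈ -0.62927)
z = -23016 (z = 168*(-137) = -23016)
z + g = -23016 - 65825/104606 = -2407677521/104606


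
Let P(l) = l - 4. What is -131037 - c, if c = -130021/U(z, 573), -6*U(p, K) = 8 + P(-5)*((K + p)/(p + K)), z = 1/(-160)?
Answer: 649089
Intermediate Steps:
P(l) = -4 + l
z = -1/160 ≈ -0.0062500
U(p, K) = ⅙ (U(p, K) = -(8 + (-4 - 5)*((K + p)/(p + K)))/6 = -(8 - 9*(K + p)/(K + p))/6 = -(8 - 9*1)/6 = -(8 - 9)/6 = -⅙*(-1) = ⅙)
c = -780126 (c = -130021/⅙ = -130021*6 = -780126)
-131037 - c = -131037 - 1*(-780126) = -131037 + 780126 = 649089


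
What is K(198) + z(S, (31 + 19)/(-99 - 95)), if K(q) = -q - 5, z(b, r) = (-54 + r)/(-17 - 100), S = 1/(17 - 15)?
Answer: -2298584/11349 ≈ -202.54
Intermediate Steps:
S = 1/2 ≈ 0.50000
z(b, r) = 6/13 - r/117 (z(b, r) = (-54 + r)/(-117) = (-54 + r)*(-1/117) = 6/13 - r/117)
K(q) = -5 - q
K(198) + z(S, (31 + 19)/(-99 - 95)) = (-5 - 1*198) + (6/13 - (31 + 19)/(117*(-99 - 95))) = (-5 - 198) + (6/13 - 50/(117*(-194))) = -203 + (6/13 - 50*(-1)/(117*194)) = -203 + (6/13 - 1/117*(-25/97)) = -203 + (6/13 + 25/11349) = -203 + 5263/11349 = -2298584/11349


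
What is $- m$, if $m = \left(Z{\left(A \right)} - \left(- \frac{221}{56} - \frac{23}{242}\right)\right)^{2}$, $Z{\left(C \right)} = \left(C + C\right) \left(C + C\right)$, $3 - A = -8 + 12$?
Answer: $- \frac{2969051121}{45914176} \approx -64.665$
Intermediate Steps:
$A = -1$ ($A = 3 - \left(-8 + 12\right) = 3 - 4 = -1$)
$Z{\left(C \right)} = 4 C^{2}$ ($Z{\left(C \right)} = 2 C 2 C = 4 C^{2}$)
$m = \frac{2969051121}{45914176}$ ($m = \left(4 \left(-1\right)^{2} - \left(- \frac{221}{56} - \frac{23}{242}\right)\right)^{2} = \left(4 \cdot 1 - - \frac{27385}{6776}\right)^{2} = \left(4 + \left(\frac{23}{242} + \frac{221}{56}\right)\right)^{2} = \left(4 + \frac{27385}{6776}\right)^{2} = \left(\frac{54489}{6776}\right)^{2} = \frac{2969051121}{45914176} \approx 64.665$)
$- m = \left(-1\right) \frac{2969051121}{45914176} = - \frac{2969051121}{45914176}$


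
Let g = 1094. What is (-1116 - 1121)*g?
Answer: -2447278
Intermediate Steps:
(-1116 - 1121)*g = (-1116 - 1121)*1094 = -2237*1094 = -2447278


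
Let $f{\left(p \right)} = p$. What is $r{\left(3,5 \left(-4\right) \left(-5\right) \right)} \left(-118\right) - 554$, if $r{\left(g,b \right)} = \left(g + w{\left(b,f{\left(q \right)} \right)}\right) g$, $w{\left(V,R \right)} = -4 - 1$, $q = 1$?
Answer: $154$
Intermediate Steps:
$w{\left(V,R \right)} = -5$ ($w{\left(V,R \right)} = -4 - 1 = -5$)
$r{\left(g,b \right)} = g \left(-5 + g\right)$ ($r{\left(g,b \right)} = \left(g - 5\right) g = \left(-5 + g\right) g = g \left(-5 + g\right)$)
$r{\left(3,5 \left(-4\right) \left(-5\right) \right)} \left(-118\right) - 554 = 3 \left(-5 + 3\right) \left(-118\right) - 554 = 3 \left(-2\right) \left(-118\right) - 554 = \left(-6\right) \left(-118\right) - 554 = 708 - 554 = 154$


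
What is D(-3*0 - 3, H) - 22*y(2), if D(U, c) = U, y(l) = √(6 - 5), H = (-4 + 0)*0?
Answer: -25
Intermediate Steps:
H = 0 (H = -4*0 = 0)
y(l) = 1 (y(l) = √1 = 1)
D(-3*0 - 3, H) - 22*y(2) = (-3*0 - 3) - 22*1 = (0 - 3) - 22 = -3 - 22 = -25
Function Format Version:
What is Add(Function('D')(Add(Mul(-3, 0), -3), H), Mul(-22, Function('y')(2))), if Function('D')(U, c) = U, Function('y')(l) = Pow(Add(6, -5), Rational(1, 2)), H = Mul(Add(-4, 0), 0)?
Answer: -25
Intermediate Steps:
H = 0 (H = Mul(-4, 0) = 0)
Function('y')(l) = 1 (Function('y')(l) = Pow(1, Rational(1, 2)) = 1)
Add(Function('D')(Add(Mul(-3, 0), -3), H), Mul(-22, Function('y')(2))) = Add(Add(Mul(-3, 0), -3), Mul(-22, 1)) = Add(Add(0, -3), -22) = Add(-3, -22) = -25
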